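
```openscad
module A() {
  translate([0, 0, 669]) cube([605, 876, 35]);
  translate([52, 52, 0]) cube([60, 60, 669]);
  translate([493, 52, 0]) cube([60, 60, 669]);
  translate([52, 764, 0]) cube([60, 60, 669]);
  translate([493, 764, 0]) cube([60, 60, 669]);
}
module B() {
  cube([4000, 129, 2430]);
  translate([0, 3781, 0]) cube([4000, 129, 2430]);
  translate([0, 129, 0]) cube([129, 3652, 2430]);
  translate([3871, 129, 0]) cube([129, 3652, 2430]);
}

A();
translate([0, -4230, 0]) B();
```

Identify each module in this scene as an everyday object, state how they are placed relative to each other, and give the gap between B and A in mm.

A is a table. B is a house frame. The house frame is on the floor beside the table on its −y side. The gap between the house frame and the table is 320 mm.

The house frame's nearest face is 320 mm from the table's −y face.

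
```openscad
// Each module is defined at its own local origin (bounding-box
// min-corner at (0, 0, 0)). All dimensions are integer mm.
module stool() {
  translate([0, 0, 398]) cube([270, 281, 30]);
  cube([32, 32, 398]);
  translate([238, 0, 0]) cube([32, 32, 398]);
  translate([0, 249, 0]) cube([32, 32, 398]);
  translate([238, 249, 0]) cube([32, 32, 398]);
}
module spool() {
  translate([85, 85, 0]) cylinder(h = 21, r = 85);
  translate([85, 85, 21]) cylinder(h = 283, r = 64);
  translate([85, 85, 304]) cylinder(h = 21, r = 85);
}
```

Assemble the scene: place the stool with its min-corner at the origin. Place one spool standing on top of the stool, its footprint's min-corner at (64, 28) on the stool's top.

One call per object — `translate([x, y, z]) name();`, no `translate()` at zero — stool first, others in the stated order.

stool();
translate([64, 28, 428]) spool();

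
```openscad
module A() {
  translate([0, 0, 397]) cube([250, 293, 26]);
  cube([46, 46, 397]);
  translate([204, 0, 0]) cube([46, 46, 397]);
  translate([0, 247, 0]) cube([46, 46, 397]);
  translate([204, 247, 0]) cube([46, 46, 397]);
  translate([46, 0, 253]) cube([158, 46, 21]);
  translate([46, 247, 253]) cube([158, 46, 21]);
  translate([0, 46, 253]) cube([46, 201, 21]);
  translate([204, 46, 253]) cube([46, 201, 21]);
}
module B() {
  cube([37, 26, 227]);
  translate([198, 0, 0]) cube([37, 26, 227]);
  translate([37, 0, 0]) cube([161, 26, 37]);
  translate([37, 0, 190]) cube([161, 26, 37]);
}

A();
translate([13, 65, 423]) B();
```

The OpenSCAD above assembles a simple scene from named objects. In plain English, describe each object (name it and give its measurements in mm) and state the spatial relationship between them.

A is a four-legged stool. The seat is a 250×293×26 mm slab whose top surface is at z = 423 mm; four square legs, each 46×46 mm in cross-section, run from the floor (z = 0) to the underside of the seat, each flush with a corner of the seat. Four stretchers, 46 mm wide and 21 mm tall, connect adjacent legs with their undersides at z = 253 mm, each running between the inner faces of the legs it joins and aligned with the legs' outer faces on the other axis.

B is a picture frame with a 161×153 mm rectangular opening (x by z) and a uniform 37 mm border on every side. Frame depth is 26 mm along y. It is built from two vertical stiles running the full outside height and two horizontal rails spanning the gap between the stiles.

The picture frame is on top of the stool.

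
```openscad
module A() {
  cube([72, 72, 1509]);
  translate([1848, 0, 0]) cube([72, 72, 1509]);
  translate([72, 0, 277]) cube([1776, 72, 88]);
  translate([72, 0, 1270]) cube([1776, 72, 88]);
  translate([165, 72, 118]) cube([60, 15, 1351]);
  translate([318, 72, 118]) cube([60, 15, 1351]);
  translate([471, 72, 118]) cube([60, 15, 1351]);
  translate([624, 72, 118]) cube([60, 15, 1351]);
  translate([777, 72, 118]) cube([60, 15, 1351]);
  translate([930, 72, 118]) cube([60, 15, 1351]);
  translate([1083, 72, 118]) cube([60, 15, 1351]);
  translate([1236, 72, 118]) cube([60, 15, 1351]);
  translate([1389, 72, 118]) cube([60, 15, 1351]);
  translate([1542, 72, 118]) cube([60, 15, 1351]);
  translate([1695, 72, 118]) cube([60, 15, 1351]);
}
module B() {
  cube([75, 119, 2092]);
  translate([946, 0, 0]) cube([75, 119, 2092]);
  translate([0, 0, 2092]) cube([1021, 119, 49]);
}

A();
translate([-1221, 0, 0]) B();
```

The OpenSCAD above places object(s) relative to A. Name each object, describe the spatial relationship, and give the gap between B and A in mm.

A is a fence section. B is a door frame. The door frame is on the floor beside the fence section on its −x side. The gap between the door frame and the fence section is 200 mm.

The door frame's nearest face is 200 mm from the fence section's −x face.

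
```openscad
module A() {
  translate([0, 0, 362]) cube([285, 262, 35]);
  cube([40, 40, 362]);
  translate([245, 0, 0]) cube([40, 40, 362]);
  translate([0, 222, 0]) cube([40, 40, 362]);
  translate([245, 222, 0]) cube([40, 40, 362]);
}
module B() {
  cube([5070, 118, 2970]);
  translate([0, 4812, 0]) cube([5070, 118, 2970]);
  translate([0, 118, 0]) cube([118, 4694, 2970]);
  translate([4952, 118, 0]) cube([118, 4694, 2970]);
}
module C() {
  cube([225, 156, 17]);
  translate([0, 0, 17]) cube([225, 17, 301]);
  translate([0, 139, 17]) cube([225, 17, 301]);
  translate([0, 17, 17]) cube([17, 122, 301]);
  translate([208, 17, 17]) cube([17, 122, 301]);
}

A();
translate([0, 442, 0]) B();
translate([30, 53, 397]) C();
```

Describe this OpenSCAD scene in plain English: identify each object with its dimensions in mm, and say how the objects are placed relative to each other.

A is a four-legged stool. The seat is a 285×262×35 mm slab whose top surface is at z = 397 mm; four square legs, each 40×40 mm in cross-section, run from the floor (z = 0) to the underside of the seat, each flush with a corner of the seat.

B is the wall frame of a small rectangular building: four walls, each 2970 mm tall and 118 mm thick, enclosing a footprint 5070 mm (x) by 4930 mm (y) outside-to-outside, with no floor or roof. The front and back walls (the −y and +y sides) span the full width; the two side walls fit between them.

C is an open storage box with external size 225×156×318 mm and wall thickness 17 mm (the base is also 17 mm thick). The base covers the whole footprint; the four walls stand on the base, with the y-facing walls full-width and the x-facing walls fitting between their inner faces.

The house frame is on the floor beside the stool on its +y side. The open box is on top of the stool, centred.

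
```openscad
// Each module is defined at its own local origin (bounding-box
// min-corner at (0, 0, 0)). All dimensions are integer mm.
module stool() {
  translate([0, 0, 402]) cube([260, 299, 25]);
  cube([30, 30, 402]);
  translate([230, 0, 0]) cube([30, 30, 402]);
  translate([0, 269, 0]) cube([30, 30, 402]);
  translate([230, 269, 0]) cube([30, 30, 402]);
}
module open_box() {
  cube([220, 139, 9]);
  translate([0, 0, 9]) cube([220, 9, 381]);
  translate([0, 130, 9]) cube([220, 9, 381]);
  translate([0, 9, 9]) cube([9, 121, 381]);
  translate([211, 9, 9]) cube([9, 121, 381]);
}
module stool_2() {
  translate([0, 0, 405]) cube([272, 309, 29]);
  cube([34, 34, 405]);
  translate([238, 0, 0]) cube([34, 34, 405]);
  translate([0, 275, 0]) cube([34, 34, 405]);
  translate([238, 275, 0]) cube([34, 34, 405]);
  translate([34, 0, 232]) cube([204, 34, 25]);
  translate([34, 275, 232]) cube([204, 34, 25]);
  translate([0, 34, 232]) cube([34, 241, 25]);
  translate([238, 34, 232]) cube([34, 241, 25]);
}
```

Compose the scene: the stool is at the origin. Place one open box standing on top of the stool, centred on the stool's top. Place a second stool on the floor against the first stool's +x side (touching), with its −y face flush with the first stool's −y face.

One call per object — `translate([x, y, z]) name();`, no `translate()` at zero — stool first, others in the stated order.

stool();
translate([20, 80, 427]) open_box();
translate([260, 0, 0]) stool_2();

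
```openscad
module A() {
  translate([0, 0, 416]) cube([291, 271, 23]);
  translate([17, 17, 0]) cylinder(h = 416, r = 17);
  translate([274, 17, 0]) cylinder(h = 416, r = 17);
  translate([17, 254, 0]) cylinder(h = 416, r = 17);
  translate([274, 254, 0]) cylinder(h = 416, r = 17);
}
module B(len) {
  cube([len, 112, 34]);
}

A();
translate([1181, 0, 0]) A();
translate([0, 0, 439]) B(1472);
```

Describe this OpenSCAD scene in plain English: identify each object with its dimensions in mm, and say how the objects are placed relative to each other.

A is a four-legged stool. The seat is 291×271 mm, 23 mm thick, top at z = 439 mm. It stands on four round legs, each 34 mm in diameter, from z = 0 to the seat underside, each leg's axis is inset half a diameter from the nearest pair of seat edges (so the leg's bounding box is flush with the corner).

B is a rectangular beam 1472 mm long (x), 112 mm deep (y), 34 mm thick (z).

The beam spans the tops of two stools placed 890 mm apart, resting at z = 439 mm.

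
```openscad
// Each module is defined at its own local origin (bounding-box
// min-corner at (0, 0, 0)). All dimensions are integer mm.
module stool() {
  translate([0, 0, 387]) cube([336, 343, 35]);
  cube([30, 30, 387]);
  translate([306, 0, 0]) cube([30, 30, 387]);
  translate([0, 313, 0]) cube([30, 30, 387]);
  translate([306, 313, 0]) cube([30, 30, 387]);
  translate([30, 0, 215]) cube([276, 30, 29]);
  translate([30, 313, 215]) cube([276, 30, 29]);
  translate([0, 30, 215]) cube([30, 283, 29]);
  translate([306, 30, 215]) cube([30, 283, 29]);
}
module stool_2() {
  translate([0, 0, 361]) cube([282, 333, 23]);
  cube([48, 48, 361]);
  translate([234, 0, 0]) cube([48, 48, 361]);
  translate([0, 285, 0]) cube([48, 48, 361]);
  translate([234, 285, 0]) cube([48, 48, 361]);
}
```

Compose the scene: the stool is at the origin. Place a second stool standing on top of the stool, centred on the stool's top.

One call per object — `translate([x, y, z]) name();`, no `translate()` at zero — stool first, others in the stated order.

stool();
translate([27, 5, 422]) stool_2();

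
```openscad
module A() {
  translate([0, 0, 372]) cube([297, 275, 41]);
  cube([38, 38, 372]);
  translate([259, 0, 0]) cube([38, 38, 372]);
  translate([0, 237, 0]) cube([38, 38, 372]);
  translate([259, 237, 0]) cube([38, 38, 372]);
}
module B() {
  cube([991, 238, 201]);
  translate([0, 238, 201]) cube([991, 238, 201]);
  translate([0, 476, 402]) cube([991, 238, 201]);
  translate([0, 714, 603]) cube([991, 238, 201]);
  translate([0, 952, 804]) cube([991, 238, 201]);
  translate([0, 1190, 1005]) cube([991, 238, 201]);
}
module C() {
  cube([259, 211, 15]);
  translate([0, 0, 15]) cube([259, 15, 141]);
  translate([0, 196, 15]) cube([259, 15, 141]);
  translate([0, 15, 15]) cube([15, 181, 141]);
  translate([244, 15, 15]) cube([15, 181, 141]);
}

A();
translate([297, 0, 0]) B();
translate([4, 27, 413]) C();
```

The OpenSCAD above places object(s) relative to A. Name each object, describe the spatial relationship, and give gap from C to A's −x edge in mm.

A is a stool. B is a staircase. C is an open box. The staircase is against the stool's +x side, with their −y faces flush. The open box is on top of the stool. The gap from the open box to the stool's −x edge is 4 mm.

The open box's min-x is at 4; the stool's min-x is 0; gap = 4 mm.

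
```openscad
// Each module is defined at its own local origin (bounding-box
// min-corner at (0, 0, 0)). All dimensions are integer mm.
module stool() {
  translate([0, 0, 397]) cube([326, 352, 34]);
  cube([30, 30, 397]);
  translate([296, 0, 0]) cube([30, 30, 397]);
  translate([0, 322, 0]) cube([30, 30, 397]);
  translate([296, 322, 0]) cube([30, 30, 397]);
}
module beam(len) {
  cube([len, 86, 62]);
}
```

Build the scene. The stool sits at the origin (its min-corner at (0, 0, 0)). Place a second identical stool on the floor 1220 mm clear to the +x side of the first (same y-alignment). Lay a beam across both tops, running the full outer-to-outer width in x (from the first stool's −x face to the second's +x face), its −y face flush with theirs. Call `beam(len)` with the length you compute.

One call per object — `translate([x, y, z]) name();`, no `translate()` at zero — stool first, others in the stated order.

stool();
translate([1546, 0, 0]) stool();
translate([0, 0, 431]) beam(1872);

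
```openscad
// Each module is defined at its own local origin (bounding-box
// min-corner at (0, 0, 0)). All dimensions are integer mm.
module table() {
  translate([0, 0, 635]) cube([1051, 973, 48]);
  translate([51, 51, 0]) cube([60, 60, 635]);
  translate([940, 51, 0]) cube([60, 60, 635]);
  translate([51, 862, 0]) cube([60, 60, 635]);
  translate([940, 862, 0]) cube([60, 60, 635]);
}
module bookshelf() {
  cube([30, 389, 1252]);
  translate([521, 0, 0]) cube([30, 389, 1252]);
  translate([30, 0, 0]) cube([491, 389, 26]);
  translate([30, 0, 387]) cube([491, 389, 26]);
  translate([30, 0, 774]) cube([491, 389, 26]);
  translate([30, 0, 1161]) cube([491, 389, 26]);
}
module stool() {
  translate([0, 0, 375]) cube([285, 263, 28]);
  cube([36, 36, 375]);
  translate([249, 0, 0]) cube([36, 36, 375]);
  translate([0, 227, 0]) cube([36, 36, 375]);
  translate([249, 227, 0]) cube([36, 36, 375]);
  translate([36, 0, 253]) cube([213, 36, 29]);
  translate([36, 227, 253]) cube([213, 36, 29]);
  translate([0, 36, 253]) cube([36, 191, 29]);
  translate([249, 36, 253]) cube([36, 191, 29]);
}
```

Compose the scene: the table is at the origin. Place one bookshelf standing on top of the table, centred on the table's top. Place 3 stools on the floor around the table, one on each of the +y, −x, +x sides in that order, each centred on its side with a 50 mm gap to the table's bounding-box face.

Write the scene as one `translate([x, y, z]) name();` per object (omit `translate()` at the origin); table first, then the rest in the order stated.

table();
translate([250, 292, 683]) bookshelf();
translate([383, 1023, 0]) stool();
translate([-335, 355, 0]) stool();
translate([1101, 355, 0]) stool();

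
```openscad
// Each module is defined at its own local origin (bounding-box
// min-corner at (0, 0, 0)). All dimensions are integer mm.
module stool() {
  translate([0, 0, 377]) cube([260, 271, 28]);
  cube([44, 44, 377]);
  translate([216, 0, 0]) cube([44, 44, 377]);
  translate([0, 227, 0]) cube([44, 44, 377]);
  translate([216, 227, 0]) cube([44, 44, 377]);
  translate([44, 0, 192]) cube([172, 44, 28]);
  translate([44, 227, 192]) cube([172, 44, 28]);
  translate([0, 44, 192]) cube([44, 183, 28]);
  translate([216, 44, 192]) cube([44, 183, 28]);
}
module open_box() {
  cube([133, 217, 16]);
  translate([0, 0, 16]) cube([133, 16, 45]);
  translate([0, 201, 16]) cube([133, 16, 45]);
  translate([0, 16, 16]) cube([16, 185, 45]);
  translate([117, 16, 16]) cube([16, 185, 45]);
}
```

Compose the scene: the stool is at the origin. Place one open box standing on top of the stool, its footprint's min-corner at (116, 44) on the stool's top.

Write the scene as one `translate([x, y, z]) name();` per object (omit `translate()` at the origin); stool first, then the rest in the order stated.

stool();
translate([116, 44, 405]) open_box();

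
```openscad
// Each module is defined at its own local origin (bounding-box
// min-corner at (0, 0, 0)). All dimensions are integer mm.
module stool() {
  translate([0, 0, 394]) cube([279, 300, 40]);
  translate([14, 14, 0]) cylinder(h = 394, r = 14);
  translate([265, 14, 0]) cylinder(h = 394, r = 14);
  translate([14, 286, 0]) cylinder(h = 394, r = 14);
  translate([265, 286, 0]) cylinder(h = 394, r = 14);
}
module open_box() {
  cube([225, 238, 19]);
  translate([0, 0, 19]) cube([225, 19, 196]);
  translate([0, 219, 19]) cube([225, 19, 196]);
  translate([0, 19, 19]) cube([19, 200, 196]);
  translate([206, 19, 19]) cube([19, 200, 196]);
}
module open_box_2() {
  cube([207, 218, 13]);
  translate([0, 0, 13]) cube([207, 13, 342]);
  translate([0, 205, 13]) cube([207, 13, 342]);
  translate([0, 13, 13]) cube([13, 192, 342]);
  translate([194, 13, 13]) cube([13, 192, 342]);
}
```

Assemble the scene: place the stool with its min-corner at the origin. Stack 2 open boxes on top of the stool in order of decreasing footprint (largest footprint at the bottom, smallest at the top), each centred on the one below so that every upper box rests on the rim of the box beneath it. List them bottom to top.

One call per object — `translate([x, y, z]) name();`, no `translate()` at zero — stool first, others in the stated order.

stool();
translate([27, 31, 434]) open_box();
translate([36, 41, 649]) open_box_2();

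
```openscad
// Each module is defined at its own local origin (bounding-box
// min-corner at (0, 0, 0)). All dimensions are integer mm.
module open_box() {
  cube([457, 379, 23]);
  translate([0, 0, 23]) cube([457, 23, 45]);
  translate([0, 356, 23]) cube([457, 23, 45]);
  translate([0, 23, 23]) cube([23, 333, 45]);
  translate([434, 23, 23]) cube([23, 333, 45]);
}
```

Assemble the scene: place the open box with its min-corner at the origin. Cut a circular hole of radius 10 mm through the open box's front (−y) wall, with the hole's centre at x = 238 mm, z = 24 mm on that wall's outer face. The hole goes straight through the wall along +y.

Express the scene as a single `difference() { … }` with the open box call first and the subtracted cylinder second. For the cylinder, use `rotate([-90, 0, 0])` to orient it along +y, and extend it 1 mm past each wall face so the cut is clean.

difference() {
  open_box();
  translate([238, -1, 24]) rotate([-90, 0, 0]) cylinder(h = 25, r = 10);
}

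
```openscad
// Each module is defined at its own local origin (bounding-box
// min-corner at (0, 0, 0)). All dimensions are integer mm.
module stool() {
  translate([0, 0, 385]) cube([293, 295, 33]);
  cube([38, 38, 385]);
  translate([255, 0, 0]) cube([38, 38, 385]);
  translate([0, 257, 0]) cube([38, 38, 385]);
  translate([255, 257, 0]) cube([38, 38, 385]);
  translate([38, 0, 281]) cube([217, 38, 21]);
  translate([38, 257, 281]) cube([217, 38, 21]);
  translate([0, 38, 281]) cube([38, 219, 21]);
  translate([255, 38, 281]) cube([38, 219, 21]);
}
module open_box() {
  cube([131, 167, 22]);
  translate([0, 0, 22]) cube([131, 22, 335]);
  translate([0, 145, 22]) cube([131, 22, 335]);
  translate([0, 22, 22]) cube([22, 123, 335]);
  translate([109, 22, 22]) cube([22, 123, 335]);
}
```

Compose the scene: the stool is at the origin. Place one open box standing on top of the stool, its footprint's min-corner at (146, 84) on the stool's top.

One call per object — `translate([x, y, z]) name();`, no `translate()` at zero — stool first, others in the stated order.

stool();
translate([146, 84, 418]) open_box();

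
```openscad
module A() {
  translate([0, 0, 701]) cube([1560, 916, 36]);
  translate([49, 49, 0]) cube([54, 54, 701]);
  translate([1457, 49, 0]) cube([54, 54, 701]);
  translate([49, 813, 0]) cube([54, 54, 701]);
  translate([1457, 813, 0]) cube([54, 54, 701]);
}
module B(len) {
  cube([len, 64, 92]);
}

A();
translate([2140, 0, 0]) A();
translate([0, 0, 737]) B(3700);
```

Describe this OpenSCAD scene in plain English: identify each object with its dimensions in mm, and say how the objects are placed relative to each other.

A is a table with a 1560×916 mm rectangular top, 36 mm thick, top surface at z = 737 mm, supported by four 54×54 mm square legs, each inset 49 mm from the nearest pair of top edges, running from the floor.

B is a rectangular beam 3700 mm long (x), 64 mm deep (y), 92 mm thick (z).

The beam spans the tops of two tables placed 580 mm apart, resting at z = 737 mm.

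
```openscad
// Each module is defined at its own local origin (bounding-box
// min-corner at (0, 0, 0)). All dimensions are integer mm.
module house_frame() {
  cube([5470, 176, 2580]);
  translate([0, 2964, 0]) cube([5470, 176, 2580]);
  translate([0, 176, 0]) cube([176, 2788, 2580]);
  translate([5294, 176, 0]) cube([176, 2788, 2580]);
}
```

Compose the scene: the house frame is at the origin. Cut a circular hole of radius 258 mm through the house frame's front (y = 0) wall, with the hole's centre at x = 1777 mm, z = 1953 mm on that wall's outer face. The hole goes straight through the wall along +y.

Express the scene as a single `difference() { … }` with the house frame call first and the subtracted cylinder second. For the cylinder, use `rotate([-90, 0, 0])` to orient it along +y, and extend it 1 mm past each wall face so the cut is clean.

difference() {
  house_frame();
  translate([1777, -1, 1953]) rotate([-90, 0, 0]) cylinder(h = 178, r = 258);
}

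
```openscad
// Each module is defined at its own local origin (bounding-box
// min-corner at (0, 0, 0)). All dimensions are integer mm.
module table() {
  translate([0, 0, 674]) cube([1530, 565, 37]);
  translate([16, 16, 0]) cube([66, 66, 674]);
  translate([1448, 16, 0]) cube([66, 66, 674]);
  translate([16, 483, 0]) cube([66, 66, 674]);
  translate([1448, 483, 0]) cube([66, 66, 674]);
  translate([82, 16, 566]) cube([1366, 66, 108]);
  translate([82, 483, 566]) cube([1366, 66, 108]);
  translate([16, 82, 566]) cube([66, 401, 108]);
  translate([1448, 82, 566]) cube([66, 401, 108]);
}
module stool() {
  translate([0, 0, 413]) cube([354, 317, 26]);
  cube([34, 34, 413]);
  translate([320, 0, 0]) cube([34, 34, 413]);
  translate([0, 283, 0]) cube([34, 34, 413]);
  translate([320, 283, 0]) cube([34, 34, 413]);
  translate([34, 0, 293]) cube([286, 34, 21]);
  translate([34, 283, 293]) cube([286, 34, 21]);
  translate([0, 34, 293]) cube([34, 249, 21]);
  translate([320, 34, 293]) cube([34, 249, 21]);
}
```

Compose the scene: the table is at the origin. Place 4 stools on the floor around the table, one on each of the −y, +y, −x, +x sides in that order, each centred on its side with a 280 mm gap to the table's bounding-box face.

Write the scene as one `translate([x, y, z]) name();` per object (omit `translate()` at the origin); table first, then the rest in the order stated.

table();
translate([588, -597, 0]) stool();
translate([588, 845, 0]) stool();
translate([-634, 124, 0]) stool();
translate([1810, 124, 0]) stool();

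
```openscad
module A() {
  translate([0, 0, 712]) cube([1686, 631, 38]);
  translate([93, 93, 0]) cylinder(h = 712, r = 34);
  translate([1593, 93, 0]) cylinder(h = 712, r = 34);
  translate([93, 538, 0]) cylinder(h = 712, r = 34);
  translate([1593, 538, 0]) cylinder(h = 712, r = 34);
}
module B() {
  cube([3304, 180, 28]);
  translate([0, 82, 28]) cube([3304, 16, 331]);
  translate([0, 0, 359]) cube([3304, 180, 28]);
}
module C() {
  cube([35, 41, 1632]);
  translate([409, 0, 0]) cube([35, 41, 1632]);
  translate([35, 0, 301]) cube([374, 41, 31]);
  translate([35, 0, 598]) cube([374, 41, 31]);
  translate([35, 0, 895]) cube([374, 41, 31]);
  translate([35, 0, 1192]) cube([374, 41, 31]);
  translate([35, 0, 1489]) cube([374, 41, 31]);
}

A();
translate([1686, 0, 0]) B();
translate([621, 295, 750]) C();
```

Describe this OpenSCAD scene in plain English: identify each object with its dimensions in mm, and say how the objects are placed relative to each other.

A is a table with a 1686×631 mm rectangular top, 38 mm thick, top surface at z = 750 mm, supported by four round legs of 68 mm diameter, each leg's bounding box inset 59 mm from the nearest pair of top edges, running from the floor.

B is an I-beam lying along x, 3304 mm long. Overall section height 387 mm. Two flanges 180 mm wide (y) and 28 mm thick, one on the floor and one at the top; a web 16 mm thick runs between them, centred on the flange width.

C is a straight ladder. Two 35×41 mm vertical rails, 1632 mm tall, stand 444 mm apart (outside-to-outside) with their front faces coplanar on the −y side. 5 rungs, each 41 mm deep and 31 mm tall, span between the inner faces of the rails, front faces flush with the rails. The lowest rung's underside is at z = 301 mm and rungs are spaced 297 mm apart (underside to underside).

The I-beam is against the table's +x side, with their −y faces flush. The ladder is on top of the table, centred.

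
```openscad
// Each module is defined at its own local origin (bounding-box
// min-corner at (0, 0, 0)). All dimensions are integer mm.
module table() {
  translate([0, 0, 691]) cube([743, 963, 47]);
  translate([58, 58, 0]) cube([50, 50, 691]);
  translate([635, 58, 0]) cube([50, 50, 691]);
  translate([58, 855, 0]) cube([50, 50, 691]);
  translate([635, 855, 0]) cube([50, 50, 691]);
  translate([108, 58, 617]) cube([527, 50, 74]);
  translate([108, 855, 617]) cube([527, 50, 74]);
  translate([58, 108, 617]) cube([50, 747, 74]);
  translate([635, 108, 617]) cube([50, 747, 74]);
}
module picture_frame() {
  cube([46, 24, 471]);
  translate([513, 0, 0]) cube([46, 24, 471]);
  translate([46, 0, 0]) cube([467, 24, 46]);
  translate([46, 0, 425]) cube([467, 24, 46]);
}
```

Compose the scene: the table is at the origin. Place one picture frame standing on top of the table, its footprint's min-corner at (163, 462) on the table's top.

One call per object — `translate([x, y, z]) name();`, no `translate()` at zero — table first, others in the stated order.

table();
translate([163, 462, 738]) picture_frame();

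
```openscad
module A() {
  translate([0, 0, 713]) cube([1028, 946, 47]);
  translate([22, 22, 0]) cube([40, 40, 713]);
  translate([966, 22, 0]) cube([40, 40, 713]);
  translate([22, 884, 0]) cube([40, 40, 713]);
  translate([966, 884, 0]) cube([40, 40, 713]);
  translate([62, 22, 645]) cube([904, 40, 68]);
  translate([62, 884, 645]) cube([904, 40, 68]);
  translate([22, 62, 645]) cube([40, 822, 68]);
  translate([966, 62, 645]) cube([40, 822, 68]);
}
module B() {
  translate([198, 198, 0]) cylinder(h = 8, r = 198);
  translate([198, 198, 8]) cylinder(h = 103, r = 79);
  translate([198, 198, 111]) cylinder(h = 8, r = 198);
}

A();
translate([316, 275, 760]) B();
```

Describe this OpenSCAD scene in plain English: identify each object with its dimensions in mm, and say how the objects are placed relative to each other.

A is a table: top 1028 mm (x) × 946 mm (y), 47 mm thick, upper face at z = 760 mm, on four 40×40 mm square legs, each inset 22 mm from the nearest pair of top edges, running from z = 0 to the bottom of the top. Four apron rails, 40 mm thick and 68 mm tall, run between adjacent legs with their top edges flush with the underside of the top and their outer faces flush with the legs' outer faces.

B is a spool: two coaxial disc flanges of radius 198 mm and thickness 8 mm, joined by a core cylinder of radius 79 mm and height 103 mm. The lower flange rests on z = 0 and the three cylinders share a vertical axis.

The spool is on top of the table, centred.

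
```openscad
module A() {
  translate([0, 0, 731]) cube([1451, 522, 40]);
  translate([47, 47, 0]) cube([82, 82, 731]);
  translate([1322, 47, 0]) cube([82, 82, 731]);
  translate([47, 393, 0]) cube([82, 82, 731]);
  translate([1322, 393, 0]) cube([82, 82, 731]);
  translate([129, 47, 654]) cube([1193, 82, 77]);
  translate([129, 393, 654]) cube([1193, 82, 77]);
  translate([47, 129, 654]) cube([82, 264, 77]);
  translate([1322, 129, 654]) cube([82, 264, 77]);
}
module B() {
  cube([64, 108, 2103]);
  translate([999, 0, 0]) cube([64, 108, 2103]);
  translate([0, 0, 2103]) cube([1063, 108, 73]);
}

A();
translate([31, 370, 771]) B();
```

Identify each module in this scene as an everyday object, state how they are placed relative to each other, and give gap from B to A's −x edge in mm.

The door frame's min-x is at 31; the table's min-x is 0; gap = 31 mm.

A is a table. B is a door frame. The door frame is on top of the table. The gap from the door frame to the table's −x edge is 31 mm.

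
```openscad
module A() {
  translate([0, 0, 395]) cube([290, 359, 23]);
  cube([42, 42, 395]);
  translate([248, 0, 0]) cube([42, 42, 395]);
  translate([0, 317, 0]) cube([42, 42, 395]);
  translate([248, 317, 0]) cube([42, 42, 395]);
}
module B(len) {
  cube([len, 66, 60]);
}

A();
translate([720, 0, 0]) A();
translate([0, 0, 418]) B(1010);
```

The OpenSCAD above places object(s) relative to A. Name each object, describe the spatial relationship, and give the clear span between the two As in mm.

Second stool starts at x = 720; first ends at x = 290; clear span = 720 − 290 = 430 mm.

A is a stool. B is a beam. A beam spans the tops of two stools. The clear span between the two stools is 430 mm.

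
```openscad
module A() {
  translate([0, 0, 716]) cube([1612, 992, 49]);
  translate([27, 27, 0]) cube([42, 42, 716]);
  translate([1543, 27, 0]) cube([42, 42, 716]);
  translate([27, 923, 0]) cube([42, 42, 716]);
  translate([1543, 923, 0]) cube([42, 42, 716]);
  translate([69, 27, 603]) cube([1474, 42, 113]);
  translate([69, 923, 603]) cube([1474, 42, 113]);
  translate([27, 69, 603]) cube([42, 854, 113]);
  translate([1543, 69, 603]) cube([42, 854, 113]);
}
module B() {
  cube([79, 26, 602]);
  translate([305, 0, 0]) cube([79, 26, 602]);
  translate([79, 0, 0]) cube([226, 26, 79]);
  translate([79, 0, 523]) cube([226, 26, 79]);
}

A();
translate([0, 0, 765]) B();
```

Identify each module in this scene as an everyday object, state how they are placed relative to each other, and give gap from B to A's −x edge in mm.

The picture frame's min-x is at 0; the table's min-x is 0; gap = 0 mm.

A is a table. B is a picture frame. The picture frame is on top of the table. The gap from the picture frame to the table's −x edge is 0 mm.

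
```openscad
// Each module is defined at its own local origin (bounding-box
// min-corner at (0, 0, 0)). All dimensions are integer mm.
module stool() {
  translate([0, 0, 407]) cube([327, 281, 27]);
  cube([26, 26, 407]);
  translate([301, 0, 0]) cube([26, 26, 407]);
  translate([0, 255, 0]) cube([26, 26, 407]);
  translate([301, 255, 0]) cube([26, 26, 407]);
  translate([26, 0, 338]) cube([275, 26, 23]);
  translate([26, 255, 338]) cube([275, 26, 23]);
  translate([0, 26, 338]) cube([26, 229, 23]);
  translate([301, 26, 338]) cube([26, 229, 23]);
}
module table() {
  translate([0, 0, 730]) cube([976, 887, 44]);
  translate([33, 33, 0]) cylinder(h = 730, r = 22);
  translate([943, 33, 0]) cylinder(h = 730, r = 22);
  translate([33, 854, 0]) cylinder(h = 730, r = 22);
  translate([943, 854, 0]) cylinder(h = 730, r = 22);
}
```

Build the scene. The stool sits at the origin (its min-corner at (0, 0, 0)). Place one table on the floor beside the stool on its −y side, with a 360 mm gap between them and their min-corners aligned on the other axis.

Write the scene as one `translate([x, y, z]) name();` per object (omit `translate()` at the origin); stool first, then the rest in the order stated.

stool();
translate([0, -1247, 0]) table();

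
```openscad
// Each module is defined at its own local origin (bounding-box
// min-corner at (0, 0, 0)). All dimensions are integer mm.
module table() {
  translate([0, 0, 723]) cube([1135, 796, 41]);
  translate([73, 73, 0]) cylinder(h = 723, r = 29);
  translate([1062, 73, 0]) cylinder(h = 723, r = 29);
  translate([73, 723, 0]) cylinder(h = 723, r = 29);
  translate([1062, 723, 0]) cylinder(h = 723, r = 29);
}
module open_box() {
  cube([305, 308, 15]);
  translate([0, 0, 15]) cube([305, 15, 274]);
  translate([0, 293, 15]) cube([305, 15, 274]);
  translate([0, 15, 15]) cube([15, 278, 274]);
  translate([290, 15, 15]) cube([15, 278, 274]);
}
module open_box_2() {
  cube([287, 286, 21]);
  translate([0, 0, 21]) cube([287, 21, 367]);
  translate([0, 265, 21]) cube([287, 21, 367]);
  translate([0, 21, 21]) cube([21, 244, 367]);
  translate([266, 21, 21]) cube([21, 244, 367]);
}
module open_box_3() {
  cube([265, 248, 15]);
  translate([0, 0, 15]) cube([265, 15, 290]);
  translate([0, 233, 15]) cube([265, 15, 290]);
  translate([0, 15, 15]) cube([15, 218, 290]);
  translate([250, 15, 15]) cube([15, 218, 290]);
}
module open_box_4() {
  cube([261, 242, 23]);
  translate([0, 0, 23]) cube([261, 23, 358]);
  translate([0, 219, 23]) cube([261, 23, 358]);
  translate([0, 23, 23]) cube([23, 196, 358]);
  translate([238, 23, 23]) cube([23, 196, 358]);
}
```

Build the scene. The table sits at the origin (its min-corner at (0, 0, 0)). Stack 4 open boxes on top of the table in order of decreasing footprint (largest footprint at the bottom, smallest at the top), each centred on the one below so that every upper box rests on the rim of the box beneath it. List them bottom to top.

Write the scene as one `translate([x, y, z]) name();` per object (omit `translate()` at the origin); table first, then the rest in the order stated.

table();
translate([415, 244, 764]) open_box();
translate([424, 255, 1053]) open_box_2();
translate([435, 274, 1441]) open_box_3();
translate([437, 277, 1746]) open_box_4();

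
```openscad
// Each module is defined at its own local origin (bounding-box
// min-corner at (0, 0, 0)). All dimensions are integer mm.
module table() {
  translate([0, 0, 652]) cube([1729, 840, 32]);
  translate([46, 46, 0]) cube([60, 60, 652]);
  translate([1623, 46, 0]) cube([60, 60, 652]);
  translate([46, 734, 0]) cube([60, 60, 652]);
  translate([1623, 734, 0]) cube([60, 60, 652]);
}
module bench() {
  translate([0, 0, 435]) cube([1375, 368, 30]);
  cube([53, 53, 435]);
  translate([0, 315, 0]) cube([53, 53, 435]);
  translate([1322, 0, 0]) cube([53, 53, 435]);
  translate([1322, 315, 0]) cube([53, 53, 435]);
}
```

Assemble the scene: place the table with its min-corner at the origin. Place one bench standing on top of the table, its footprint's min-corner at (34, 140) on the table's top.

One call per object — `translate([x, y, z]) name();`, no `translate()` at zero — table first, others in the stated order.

table();
translate([34, 140, 684]) bench();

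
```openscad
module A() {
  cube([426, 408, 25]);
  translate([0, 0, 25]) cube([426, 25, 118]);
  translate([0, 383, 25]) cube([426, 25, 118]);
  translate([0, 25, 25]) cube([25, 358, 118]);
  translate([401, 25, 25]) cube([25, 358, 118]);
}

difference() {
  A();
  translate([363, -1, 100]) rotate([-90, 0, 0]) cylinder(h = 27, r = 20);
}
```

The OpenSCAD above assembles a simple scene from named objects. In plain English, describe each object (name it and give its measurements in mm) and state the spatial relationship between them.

A is an open-topped rectangular box: outside dimensions 426×408×143 mm, with a uniform wall and base thickness of 25 mm. The base is a full 426×408 slab on the floor; four walls sit on top of the base. The front and back walls (the −y and +y sides) span the full width; the two side walls fit between them.

The open box has a circular hole of radius 20 mm through its front wall, centred at (x = 363, z = 100).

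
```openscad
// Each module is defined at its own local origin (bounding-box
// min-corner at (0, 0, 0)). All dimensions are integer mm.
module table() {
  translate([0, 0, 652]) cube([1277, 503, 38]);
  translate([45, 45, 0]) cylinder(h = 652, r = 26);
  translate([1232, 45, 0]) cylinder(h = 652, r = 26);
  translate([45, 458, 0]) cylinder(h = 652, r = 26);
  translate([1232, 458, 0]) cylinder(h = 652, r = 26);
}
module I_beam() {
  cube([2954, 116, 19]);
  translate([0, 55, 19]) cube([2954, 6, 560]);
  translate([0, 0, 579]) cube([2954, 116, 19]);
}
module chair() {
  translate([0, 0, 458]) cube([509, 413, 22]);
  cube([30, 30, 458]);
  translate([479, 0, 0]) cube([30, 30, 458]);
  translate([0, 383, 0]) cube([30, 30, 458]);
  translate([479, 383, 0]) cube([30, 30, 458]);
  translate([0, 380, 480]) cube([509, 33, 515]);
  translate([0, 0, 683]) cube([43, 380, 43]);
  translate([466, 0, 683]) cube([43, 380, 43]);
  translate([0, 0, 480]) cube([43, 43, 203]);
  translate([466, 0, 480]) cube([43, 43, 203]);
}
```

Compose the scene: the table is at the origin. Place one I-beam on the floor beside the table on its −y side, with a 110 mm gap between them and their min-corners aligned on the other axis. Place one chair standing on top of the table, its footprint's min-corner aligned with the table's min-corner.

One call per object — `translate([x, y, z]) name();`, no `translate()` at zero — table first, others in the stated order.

table();
translate([0, -226, 0]) I_beam();
translate([0, 0, 690]) chair();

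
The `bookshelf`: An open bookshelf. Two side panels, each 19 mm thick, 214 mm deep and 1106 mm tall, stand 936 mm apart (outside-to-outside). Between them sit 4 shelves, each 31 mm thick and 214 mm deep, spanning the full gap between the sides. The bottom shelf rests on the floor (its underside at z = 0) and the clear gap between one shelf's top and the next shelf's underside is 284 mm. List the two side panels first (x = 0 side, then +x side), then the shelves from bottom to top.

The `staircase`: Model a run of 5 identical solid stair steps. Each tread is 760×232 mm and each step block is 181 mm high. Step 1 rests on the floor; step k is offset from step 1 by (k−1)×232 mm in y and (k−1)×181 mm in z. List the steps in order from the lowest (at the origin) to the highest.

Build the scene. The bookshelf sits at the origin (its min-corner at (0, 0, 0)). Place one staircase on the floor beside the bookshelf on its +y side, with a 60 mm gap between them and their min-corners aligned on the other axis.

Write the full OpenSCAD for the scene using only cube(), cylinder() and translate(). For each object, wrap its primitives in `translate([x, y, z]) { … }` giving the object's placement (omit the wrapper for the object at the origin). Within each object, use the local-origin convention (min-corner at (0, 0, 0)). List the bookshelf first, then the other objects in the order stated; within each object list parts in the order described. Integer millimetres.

cube([19, 214, 1106]);
translate([917, 0, 0]) cube([19, 214, 1106]);
translate([19, 0, 0]) cube([898, 214, 31]);
translate([19, 0, 315]) cube([898, 214, 31]);
translate([19, 0, 630]) cube([898, 214, 31]);
translate([19, 0, 945]) cube([898, 214, 31]);
translate([0, 274, 0]) {
  cube([760, 232, 181]);
  translate([0, 232, 181]) cube([760, 232, 181]);
  translate([0, 464, 362]) cube([760, 232, 181]);
  translate([0, 696, 543]) cube([760, 232, 181]);
  translate([0, 928, 724]) cube([760, 232, 181]);
}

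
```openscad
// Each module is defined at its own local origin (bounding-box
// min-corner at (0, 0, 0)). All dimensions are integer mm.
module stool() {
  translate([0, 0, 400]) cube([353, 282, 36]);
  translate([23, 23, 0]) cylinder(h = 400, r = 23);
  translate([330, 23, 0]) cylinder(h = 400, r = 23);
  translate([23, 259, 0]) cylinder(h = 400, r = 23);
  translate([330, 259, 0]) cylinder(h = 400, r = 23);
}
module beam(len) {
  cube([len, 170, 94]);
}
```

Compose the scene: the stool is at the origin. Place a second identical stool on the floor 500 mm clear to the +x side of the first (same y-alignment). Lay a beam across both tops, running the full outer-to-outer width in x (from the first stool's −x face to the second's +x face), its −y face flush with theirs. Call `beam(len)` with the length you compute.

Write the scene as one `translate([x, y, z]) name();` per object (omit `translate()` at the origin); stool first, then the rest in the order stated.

stool();
translate([853, 0, 0]) stool();
translate([0, 0, 436]) beam(1206);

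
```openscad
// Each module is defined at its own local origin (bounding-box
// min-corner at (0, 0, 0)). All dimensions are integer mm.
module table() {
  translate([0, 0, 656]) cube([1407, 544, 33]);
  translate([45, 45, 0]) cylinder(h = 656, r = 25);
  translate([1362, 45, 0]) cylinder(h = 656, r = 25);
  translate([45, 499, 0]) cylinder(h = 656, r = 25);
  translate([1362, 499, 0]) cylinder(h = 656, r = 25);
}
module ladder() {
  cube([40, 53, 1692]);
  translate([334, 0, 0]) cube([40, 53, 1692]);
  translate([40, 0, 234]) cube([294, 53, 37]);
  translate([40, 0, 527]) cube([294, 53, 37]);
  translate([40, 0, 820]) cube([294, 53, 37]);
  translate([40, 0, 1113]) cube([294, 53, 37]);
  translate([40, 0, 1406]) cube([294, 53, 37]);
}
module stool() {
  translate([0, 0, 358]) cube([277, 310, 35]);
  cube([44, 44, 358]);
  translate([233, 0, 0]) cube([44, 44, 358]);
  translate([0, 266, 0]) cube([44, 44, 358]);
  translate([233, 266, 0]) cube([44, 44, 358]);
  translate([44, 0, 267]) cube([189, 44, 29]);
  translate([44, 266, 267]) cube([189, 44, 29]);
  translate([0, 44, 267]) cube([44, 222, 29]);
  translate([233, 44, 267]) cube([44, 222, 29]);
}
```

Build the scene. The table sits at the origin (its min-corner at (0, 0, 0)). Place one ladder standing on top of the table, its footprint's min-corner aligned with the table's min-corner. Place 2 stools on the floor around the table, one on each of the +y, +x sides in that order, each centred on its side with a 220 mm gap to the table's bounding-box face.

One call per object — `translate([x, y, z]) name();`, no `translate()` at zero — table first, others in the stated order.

table();
translate([0, 0, 689]) ladder();
translate([565, 764, 0]) stool();
translate([1627, 117, 0]) stool();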